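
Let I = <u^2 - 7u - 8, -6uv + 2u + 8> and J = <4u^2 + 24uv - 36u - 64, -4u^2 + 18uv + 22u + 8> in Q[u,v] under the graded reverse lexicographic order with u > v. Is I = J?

Equality of ideals is decidable: compute both reduced Gröbner bases (unique for the ordering) and check whether they agree.
Buchberger on the first generating set:
f_1 = u^2 - 7u - 8, LT = u^2.
f_2 = -6uv + 2u + 8, LT = uv.

S(f_1,f_2): lcm = u^2v. S = 1/3u^2 - 7uv + 4/3u - 8v.
  leading term u^2: subtract (1/3)·f_1 from 1/3u^2 - 7uv + 4/3u - 8v → -7uv + 11/3u - 8v + 8/3
  leading term uv: subtract (7/6)·f_2 from -7uv + 11/3u - 8v + 8/3 → 4/3u - 8v - 20/3
  leading term u: no divisor's leading term divides it; move 4/3u to the remainder.
  leading term v: no divisor's leading term divides it; move -8v to the remainder.
  leading term 1: no divisor's leading term divides it; move -20/3 to the remainder.
  remainder 4/3u - 8v - 20/3 ≠ 0; add g_3 = 4/3u - 8v - 20/3 to the basis.

S(f_1,g_3): lcm = u^2. S = 6uv - 2u - 8.
  leading term uv: subtract (-1)·f_2 from 6uv - 2u - 8 → 0
  remainder 0.

S(f_2,g_3): lcm = uv. S = 6v^2 - 1/3u + 5v - 4/3.
  leading term v^2: no divisor's leading term divides it; move 6v^2 to the remainder.
  leading term u: subtract (-1/4)·g_3 from -1/3u + 5v - 4/3 → 3v - 3
  leading term v: no divisor's leading term divides it; move 3v to the remainder.
  leading term 1: no divisor's leading term divides it; move -3 to the remainder.
  remainder 6v^2 + 3v - 3 ≠ 0; add g_4 = 6v^2 + 3v - 3 to the basis.

S(f_1,g_4): leading monomials are coprime, so the S-polynomial reduces to 0 (Buchberger's first criterion).
S(f_2,g_4): lcm = uv^2. S = -5/6uv + 1/2u - 4/3v.
  leading term uv: subtract (5/36)·f_2 from -5/6uv + 1/2u - 4/3v → 2/9u - 4/3v - 10/9
  leading term u: subtract (1/6)·g_3 from 2/9u - 4/3v - 10/9 → 0
  remainder 0.

S(g_3,g_4): leading monomials are coprime, so the S-polynomial reduces to 0 (Buchberger's first criterion).
Every S-polynomial of the final basis reduces to 0, so we have a Gröbner basis.
Inter-reduce: drop elements whose leading term is divisible by another's, tail-reduce, and make monic.
Reduced Gröbner basis: {v^2 + 1/2v - 1/2, u - 6v - 5}.

Buchberger on the second generating set:
h_1 = 4u^2 + 24uv - 36u - 64, LT = u^2.
h_2 = -4u^2 + 18uv + 22u + 8, LT = u^2.

S(h_1,h_2): lcm = u^2. S = 21/2uv - 7/2u - 14.
  leading term uv: no divisor's leading term divides it; move 21/2uv to the remainder.
  leading term u: no divisor's leading term divides it; move -7/2u to the remainder.
  leading term 1: no divisor's leading term divides it; move -14 to the remainder.
  remainder 21/2uv - 7/2u - 14 ≠ 0; add k_3 = 21/2uv - 7/2u - 14 to the basis.

S(h_1,k_3): lcm = u^2v. S = 6uv^2 + 1/3u^2 - 9uv + 4/3u - 16v.
  leading term uv^2: subtract (4/7v)·k_3 from 6uv^2 + 1/3u^2 - 9uv + 4/3u - 16v → 1/3u^2 - 7uv + 4/3u - 8v
  leading term u^2: subtract (1/12)·h_1 from 1/3u^2 - 7uv + 4/3u - 8v → -9uv + 13/3u - 8v + 16/3
  leading term uv: subtract (-6/7)·k_3 from -9uv + 13/3u - 8v + 16/3 → 4/3u - 8v - 20/3
  leading term u: no divisor's leading term divides it; move 4/3u to the remainder.
  leading term v: no divisor's leading term divides it; move -8v to the remainder.
  leading term 1: no divisor's leading term divides it; move -20/3 to the remainder.
  remainder 4/3u - 8v - 20/3 ≠ 0; add k_4 = 4/3u - 8v - 20/3 to the basis.

S(h_2,k_3): lcm = u^2v. S = -9/2uv^2 + 1/3u^2 - 11/2uv + 4/3u - 2v.
  leading term uv^2: subtract (-3/7v)·k_3 from -9/2uv^2 + 1/3u^2 - 11/2uv + 4/3u - 2v → 1/3u^2 - 7uv + 4/3u - 8v
  leading term u^2: subtract (1/12)·h_1 from 1/3u^2 - 7uv + 4/3u - 8v → -9uv + 13/3u - 8v + 16/3
  leading term uv: subtract (-6/7)·k_3 from -9uv + 13/3u - 8v + 16/3 → 4/3u - 8v - 20/3
  leading term u: subtract (1)·k_4 from 4/3u - 8v - 20/3 → 0
  remainder 0.

S(h_1,k_4): lcm = u^2. S = 12uv - 4u - 16.
  leading term uv: subtract (8/7)·k_3 from 12uv - 4u - 16 → 0
  remainder 0.

S(h_2,k_4): lcm = u^2. S = 3/2uv - 1/2u - 2.
  leading term uv: subtract (1/7)·k_3 from 3/2uv - 1/2u - 2 → 0
  remainder 0.

S(k_3,k_4): lcm = uv. S = 6v^2 - 1/3u + 5v - 4/3.
  leading term v^2: no divisor's leading term divides it; move 6v^2 to the remainder.
  leading term u: subtract (-1/4)·k_4 from -1/3u + 5v - 4/3 → 3v - 3
  leading term v: no divisor's leading term divides it; move 3v to the remainder.
  leading term 1: no divisor's leading term divides it; move -3 to the remainder.
  remainder 6v^2 + 3v - 3 ≠ 0; add k_5 = 6v^2 + 3v - 3 to the basis.

S(h_1,k_5): leading monomials are coprime, so the S-polynomial reduces to 0 (Buchberger's first criterion).
S(h_2,k_5): leading monomials are coprime, so the S-polynomial reduces to 0 (Buchberger's first criterion).
S(k_3,k_5): lcm = uv^2. S = -5/6uv + 1/2u - 4/3v.
  leading term uv: subtract (-5/63)·k_3 from -5/6uv + 1/2u - 4/3v → 2/9u - 4/3v - 10/9
  leading term u: subtract (1/6)·k_4 from 2/9u - 4/3v - 10/9 → 0
  remainder 0.

S(k_4,k_5): leading monomials are coprime, so the S-polynomial reduces to 0 (Buchberger's first criterion).
Every S-polynomial of the final basis reduces to 0, so we have a Gröbner basis.
Inter-reduce: drop elements whose leading term is divisible by another's, tail-reduce, and make monic.
Reduced Gröbner basis: {v^2 + 1/2v - 1/2, u - 6v - 5}.

These coincide, so the ideals are equal.
The choice of monomial ordering does not affect the verdict — as long as both bases are computed under the same ordering, their equality decides ideal equality.

Yes, the ideals are equal.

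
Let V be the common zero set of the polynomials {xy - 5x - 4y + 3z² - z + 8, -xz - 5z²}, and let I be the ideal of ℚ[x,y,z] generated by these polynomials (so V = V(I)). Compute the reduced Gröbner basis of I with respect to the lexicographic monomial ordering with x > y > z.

f_1 = xy - 5x - 4y + 3z² - z + 8, LT = xy.
f_2 = -xz - 5z², LT = xz.

S(f_1,f_2): lcm = xyz. S = -5xz - 5yz² - 4yz + 3z³ - z² + 8z.
  leading term xz: subtract (5)·f_2 from -5xz - 5yz² - 4yz + 3z³ - z² + 8z → -5yz² - 4yz + 3z³ + 24z² + 8z
  leading term yz²: no divisor's leading term divides it; move -5yz² to the remainder.
  leading term yz: no divisor's leading term divides it; move -4yz to the remainder.
  leading term z³: no divisor's leading term divides it; move 3z³ to the remainder.
  leading term z²: no divisor's leading term divides it; move 24z² to the remainder.
  leading term z: no divisor's leading term divides it; move 8z to the remainder.
  remainder -5yz² - 4yz + 3z³ + 24z² + 8z ≠ 0; add g_3 = -5yz² - 4yz + 3z³ + 24z² + 8z to the basis.

The other S-polynomials (S(f_1,g_3), S(f_2,g_3)) all reduce to 0 modulo the current basis, so we have a Gröbner basis.

G = {xy - 5x - 4y + 3z² - z + 8, xz + 5z², yz² + ⅘yz - ⅗z³ - 24/5z² - 8/5z}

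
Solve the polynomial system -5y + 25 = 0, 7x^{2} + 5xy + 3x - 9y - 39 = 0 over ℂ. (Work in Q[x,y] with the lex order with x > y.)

{(-6, 5), (2, 5)}

Compute a lex Gröbner basis by Buchberger's algorithm.
f_1 = -5y + 25, LT = y.
f_2 = 7x^{2} + 5xy + 3x - 9y - 39, LT = x^{2}.

The S-polynomials (S(f_1,f_2)) all reduce to 0 modulo the current basis, so we have a Gröbner basis.
Inter-reduce: drop elements whose leading term is divisible by another's, tail-reduce, and make monic.
Reduced Gröbner basis: {x^{2} + 4x - 12, y - 5}.

A lex Gröbner basis eliminates variables successively. Here y - 5 depends only on y, with roots {5}; lifting each root through the earlier basis elements recovers the full solutions.
  y = 5: the earlier basis element becomes x^{2} + 4x - 12 = 0, giving x = -6, 2 — points (-6, 5), (2, 5).
Substituting each solution back into the original system confirms all equations vanish.
A lex Gröbner basis triangularizes the system, enabling back-substitution.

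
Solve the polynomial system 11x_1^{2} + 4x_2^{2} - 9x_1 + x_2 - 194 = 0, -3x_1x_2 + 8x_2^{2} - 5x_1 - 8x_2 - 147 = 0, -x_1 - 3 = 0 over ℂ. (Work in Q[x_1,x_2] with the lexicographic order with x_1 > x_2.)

Compute a lex Gröbner basis by Buchberger's algorithm.
f_1 = 11x_1^{2} - 9x_1 + 4x_2^{2} + x_2 - 194, LT = x_1^{2}.
f_2 = -3x_1x_2 - 5x_1 + 8x_2^{2} - 8x_2 - 147, LT = x_1x_2.
f_3 = -x_1 - 3, LT = x_1.

S(f_1,f_2): lcm = x_1^{2}x_2. S = -\tfrac{5}{3}x_1^{2} + \tfrac{8}{3}x_1x_2^{2} - \tfrac{115}{33}x_1x_2 - 49x_1 + \tfrac{4}{11}x_2^{3} + \tfrac{1}{11}x_2^{2} - \tfrac{194}{11}x_2.
  reduce S modulo (f_1, f_2, f_3):
  remainder \tfrac{740}{99}x_2^{3} - \tfrac{8185}{297}x_2^{2} - \tfrac{37721}{297}x_2 + \tfrac{46588}{99} ≠ 0; add h_4 = \tfrac{740}{99}x_2^{3} - \tfrac{8185}{297}x_2^{2} - \tfrac{37721}{297}x_2 + \tfrac{46588}{99} to the basis.

S(f_1,f_3): lcm = x_1^{2}. S = -\tfrac{42}{11}x_1 + \tfrac{4}{11}x_2^{2} + \tfrac{1}{11}x_2 - \tfrac{194}{11}.
  reduce S modulo (f_1, f_2, f_3, h_4):
  remainder \tfrac{4}{11}x_2^{2} + \tfrac{1}{11}x_2 - \tfrac{68}{11} ≠ 0; add h_5 = \tfrac{4}{11}x_2^{2} + \tfrac{1}{11}x_2 - \tfrac{68}{11} to the basis.

S(f_2,f_3): lcm = x_1x_2. S = \tfrac{5}{3}x_1 - \tfrac{8}{3}x_2^{2} - \tfrac{1}{3}x_2 + 49.
  reduce S modulo (f_1, f_2, f_3, h_4, h_5):
  remainder \tfrac{1}{3}x_2 - \tfrac{4}{3} ≠ 0; add h_6 = \tfrac{1}{3}x_2 - \tfrac{4}{3} to the basis.

The other S-polynomials (S(f_1,h_4), S(f_2,h_4), S(f_3,h_4), S(f_1,h_5), S(f_2,h_5), S(f_3,h_5), S(h_4,h_5), S(f_1,h_6), S(f_2,h_6), S(f_3,h_6), S(h_4,h_6), S(h_5,h_6)) all reduce to 0 modulo the current basis, so we have a Gröbner basis.
Inter-reduce: drop elements whose leading term is divisible by another's, tail-reduce, and make monic.
Reduced Gröbner basis: {x_1 + 3, x_2 - 4}.

The lex basis is triangular: the last element involves only x_2. Solving x_2 - 4 = 0 gives x_2 ∈ {4}; substituting each value into the earlier elements determines the remaining variables.
  x_2 = 4: the earlier basis element becomes x_1 + 3 = 0, giving x_1 = -3 — point (-3, 4).

{(-3, 4)}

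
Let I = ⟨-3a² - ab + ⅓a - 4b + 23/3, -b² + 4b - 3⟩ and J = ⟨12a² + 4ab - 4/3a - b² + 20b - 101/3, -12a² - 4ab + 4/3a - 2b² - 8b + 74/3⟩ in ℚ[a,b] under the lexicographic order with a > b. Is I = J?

Yes, the ideals are equal.

Two ideals are equal iff their reduced Gröbner bases coincide (the reduced basis is unique for a fixed ordering).
Buchberger on the first generating set:
f_1 = -3a² - ab + ⅓a - 4b + 23/3, LT = a².
f_2 = -b² + 4b - 3, LT = b².

S(f_1,f_2): leading monomials are coprime, so the S-polynomial reduces to 0 (Buchberger's first criterion).
Every S-polynomial of the final basis reduces to 0, so we have a Gröbner basis.
Inter-reduce: drop elements whose leading term is divisible by another's, tail-reduce, and make monic.
Reduced Gröbner basis: {a² + ⅓ab - 1/9a + 4/3b - 23/9, b² - 4b + 3}.

Buchberger on the second generating set:
h_1 = 12a² + 4ab - 4/3a - b² + 20b - 101/3, LT = a².
h_2 = -12a² - 4ab + 4/3a - 2b² - 8b + 74/3, LT = a².

S(h_1,h_2): lcm = a². S = -¼b² + b - ¾.
  leading term b²: no divisor's leading term divides it; move -¼b² to the remainder.
  leading term b: no divisor's leading term divides it; move b to the remainder.
  leading term 1: no divisor's leading term divides it; move -¾ to the remainder.
  remainder -¼b² + b - ¾ ≠ 0; add k_3 = -¼b² + b - ¾ to the basis.

S(h_1,k_3): leading monomials are coprime, so the S-polynomial reduces to 0 (Buchberger's first criterion).
S(h_2,k_3): leading monomials are coprime, so the S-polynomial reduces to 0 (Buchberger's first criterion).
Every S-polynomial of the final basis reduces to 0, so we have a Gröbner basis.
Inter-reduce: drop elements whose leading term is divisible by another's, tail-reduce, and make monic.
Reduced Gröbner basis: {a² + ⅓ab - 1/9a + 4/3b - 23/9, b² - 4b + 3}.

These coincide, so the ideals are equal.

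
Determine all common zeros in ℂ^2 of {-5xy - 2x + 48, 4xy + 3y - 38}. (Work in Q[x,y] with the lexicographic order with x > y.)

Compute a lex Gröbner basis by Buchberger's algorithm.
f_1 = -5xy - 2x + 48, LT = xy.
f_2 = 4xy + 3y - 38, LT = xy.

S(f_1,f_2): lcm = xy. S = 2/5x - 3/4y - 1/10.
  leading term x: no divisor's leading term divides it; move 2/5x to the remainder.
  leading term y: no divisor's leading term divides it; move -3/4y to the remainder.
  leading term 1: no divisor's leading term divides it; move -1/10 to the remainder.
  remainder 2/5x - 3/4y - 1/10 ≠ 0; add h_3 = 2/5x - 3/4y - 1/10 to the basis.

S(f_1,h_3): lcm = xy. S = 2/5x + 15/8y^2 + 1/4y - 48/5.
  leading term x: subtract (1)·h_3 from 2/5x + 15/8y^2 + 1/4y - 48/5 → 15/8y^2 + y - 19/2
  leading term y^2: no divisor's leading term divides it; move 15/8y^2 to the remainder.
  leading term y: no divisor's leading term divides it; move y to the remainder.
  leading term 1: no divisor's leading term divides it; move -19/2 to the remainder.
  remainder 15/8y^2 + y - 19/2 ≠ 0; add h_4 = 15/8y^2 + y - 19/2 to the basis.

The other S-polynomials (S(f_2,h_3), S(f_1,h_4), S(f_2,h_4), S(h_3,h_4)) all reduce to 0 modulo the current basis, so we have a Gröbner basis.
Inter-reduce: drop elements whose leading term is divisible by another's, tail-reduce, and make monic.
Reduced Gröbner basis: {x - 15/8y - 1/4, y^2 + 8/15y - 76/15}.

Since the basis is lex-ordered, y^2 + 8/15y - 76/15 is univariate in y. Its roots are {-38/15, 2}. Back-substituting each root into the other basis elements fixes the other coordinates.
  y = -38/15: the earlier basis element becomes x + 9/2 = 0, giving x = -9/2 — point (-9/2, -38/15).
  y = 2: the earlier basis element becomes x - 4 = 0, giving x = 4 — point (4, 2).

{(-9/2, -38/15), (4, 2)}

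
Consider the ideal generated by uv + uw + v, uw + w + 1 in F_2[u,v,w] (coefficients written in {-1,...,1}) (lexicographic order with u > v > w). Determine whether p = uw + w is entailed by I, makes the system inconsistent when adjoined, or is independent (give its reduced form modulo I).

Adjoining uw + w makes the ideal the whole ring: the system is inconsistent.

First compute the reduced Gröbner basis of I by Buchberger's algorithm.
f_1 = uv + uw + v, LT = uv.
f_2 = uw + w + 1, LT = uw.

S(f_1,f_2): lcm = uvw. S = uw^{2} + v.
  leading term uw^{2}: subtract (w)·f_2 from uw^{2} + v → v + w^{2} + w
  leading term v: no divisor's leading term divides it; move v to the remainder.
  leading term w^{2}: no divisor's leading term divides it; move w^{2} to the remainder.
  leading term w: no divisor's leading term divides it; move w to the remainder.
  remainder v + w^{2} + w ≠ 0; add h_3 = v + w^{2} + w to the basis.

The other S-polynomials (S(f_1,h_3), S(f_2,h_3)) all reduce to 0 modulo the current basis, so we have a Gröbner basis.
Inter-reduce: drop elements whose leading term is divisible by another's, tail-reduce, and make monic.
Reduced Gröbner basis: {uw + w + 1, v + w^{2} + w}.
Label its elements g_1 = uw + w + 1, g_2 = v + w^{2} + w.

Reduce p = uw + w modulo G:
  leading term uw: subtract (1)·g_1 from uw + w → 1
  leading term 1: no divisor's leading term divides it; move 1 to the remainder.
  normal form = 1.
The normal form is nonzero, so p ∉ I. Since p minus its normal form lies in I, I + (p) = I + (r) where r = 1; decide whether this ideal is the whole ring.
Here r = 1 is a nonzero constant, hence a unit: 1 ∈ I + (p), the Gröbner basis of I + (p) is {1}, and the enlarged system has no common solution — adjoining p is inconsistent.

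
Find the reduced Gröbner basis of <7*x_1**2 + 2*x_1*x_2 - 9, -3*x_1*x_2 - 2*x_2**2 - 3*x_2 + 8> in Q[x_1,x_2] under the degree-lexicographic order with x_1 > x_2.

f_1 = 7*x_1**2 + 2*x_1*x_2 - 9, LT = x_1**2.
f_2 = -3*x_1*x_2 - 2*x_2**2 - 3*x_2 + 8, LT = x_1*x_2.

S(f_1,f_2): lcm = x_1**2*x_2. S = -8/21*x_1*x_2**2 - x_1*x_2 + 8/3*x_1 - 9/7*x_2.
  leading term x_1*x_2**2: subtract (8/63*x_2)·f_2 from -8/21*x_1*x_2**2 - x_1*x_2 + 8/3*x_1 - 9/7*x_2 → 16/63*x_2**3 - x_1*x_2 + 8/21*x_2**2 + 8/3*x_1 - 145/63*x_2
  leading term x_2**3: no divisor's leading term divides it; move 16/63*x_2**3 to the remainder.
  leading term x_1*x_2: subtract (1/3)·f_2 from -x_1*x_2 + 8/21*x_2**2 + 8/3*x_1 - 145/63*x_2 → 22/21*x_2**2 + 8/3*x_1 - 82/63*x_2 - 8/3
  leading term x_2**2: no divisor's leading term divides it; move 22/21*x_2**2 to the remainder.
  leading term x_1: no divisor's leading term divides it; move 8/3*x_1 to the remainder.
  leading term x_2: no divisor's leading term divides it; move -82/63*x_2 to the remainder.
  leading term 1: no divisor's leading term divides it; move -8/3 to the remainder.
  remainder 16/63*x_2**3 + 22/21*x_2**2 + 8/3*x_1 - 82/63*x_2 - 8/3 ≠ 0; add g_3 = 16/63*x_2**3 + 22/21*x_2**2 + 8/3*x_1 - 82/63*x_2 - 8/3 to the basis.

S(f_1,g_3): leading monomials are coprime, so the S-polynomial reduces to 0 (Buchberger's first criterion).
S(f_2,g_3): lcm = x_1*x_2**3. S = 2/3*x_2**4 - 33/8*x_1*x_2**2 + x_2**3 - 21/2*x_1**2 + 41/8*x_1*x_2 - 8/3*x_2**2 + 21/2*x_1.
  leading term x_2**4: subtract (21/8*x_2)·g_3 from 2/3*x_2**4 - 33/8*x_1*x_2**2 + x_2**3 - 21/2*x_1**2 + 41/8*x_1*x_2 - 8/3*x_2**2 + 21/2*x_1 → -33/8*x_1*x_2**2 - 7/4*x_2**3 - 21/2*x_1**2 - 15/8*x_1*x_2 + 3/4*x_2**2 + 21/2*x_1 + 7*x_2
  leading term x_1*x_2**2: subtract (11/8*x_2)·f_2 from -33/8*x_1*x_2**2 - 7/4*x_2**3 - 21/2*x_1**2 - 15/8*x_1*x_2 + 3/4*x_2**2 + 21/2*x_1 + 7*x_2 → x_2**3 - 21/2*x_1**2 - 15/8*x_1*x_2 + 39/8*x_2**2 + 21/2*x_1 - 4*x_2
  leading term x_2**3: subtract (63/16)·g_3 from x_2**3 - 21/2*x_1**2 - 15/8*x_1*x_2 + 39/8*x_2**2 + 21/2*x_1 - 4*x_2 → -21/2*x_1**2 - 15/8*x_1*x_2 + 3/4*x_2**2 + 9/8*x_2 + 21/2
  leading term x_1**2: subtract (-3/2)·f_1 from -21/2*x_1**2 - 15/8*x_1*x_2 + 3/4*x_2**2 + 9/8*x_2 + 21/2 → 9/8*x_1*x_2 + 3/4*x_2**2 + 9/8*x_2 - 3
  leading term x_1*x_2: subtract (-3/8)·f_2 from 9/8*x_1*x_2 + 3/4*x_2**2 + 9/8*x_2 - 3 → 0
  remainder 0.

Every S-polynomial of the final basis reduces to 0, so we have a Gröbner basis.

G = {x_2**3 + 33/8*x_2**2 + 21/2*x_1 - 41/8*x_2 - 21/2, x_1**2 - 4/21*x_2**2 - 2/7*x_2 - 11/21, x_1*x_2 + 2/3*x_2**2 + x_2 - 8/3}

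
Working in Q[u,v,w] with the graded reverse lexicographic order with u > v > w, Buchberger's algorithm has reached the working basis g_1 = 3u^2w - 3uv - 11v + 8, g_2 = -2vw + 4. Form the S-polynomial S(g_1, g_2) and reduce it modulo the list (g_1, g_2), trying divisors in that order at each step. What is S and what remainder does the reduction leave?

S(g_1, g_2) = -uv^2 + 2u^2 - 11/3v^2 + 8/3v; remainder on division = -uv^2 + 2u^2 - 11/3v^2 + 8/3v.

lcm(LM(g_1), LM(g_2)) = u^2vw.
S = (lcm/LT(g_1))·g_1 − (lcm/LT(g_2))·g_2 = -uv^2 + 2u^2 - 11/3v^2 + 8/3v.
Reduce S modulo (g_1, g_2) in that order:
  leading term uv^2: no divisor's leading term divides it; move -uv^2 to the remainder.
  leading term u^2: no divisor's leading term divides it; move 2u^2 to the remainder.
  leading term v^2: no divisor's leading term divides it; move -11/3v^2 to the remainder.
  leading term v: no divisor's leading term divides it; move 8/3v to the remainder.
The remainder -uv^2 + 2u^2 - 11/3v^2 + 8/3v is nonzero, so it would be added as the next basis element.
An S-polynomial is built so that the two leading terms cancel; whether anything survives reduction is exactly the Gröbner-basis criterion.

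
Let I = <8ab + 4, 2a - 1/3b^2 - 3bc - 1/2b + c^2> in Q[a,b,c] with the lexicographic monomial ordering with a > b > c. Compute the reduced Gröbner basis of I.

f_1 = 8ab + 4, LT = ab.
f_2 = 2a - 1/3b^2 - 3bc - 1/2b + c^2, LT = a.

S(f_1,f_2): lcm = ab. S = 1/6b^3 + 3/2b^2c + 1/4b^2 - 1/2bc^2 + 1/2.
  reduce S modulo (f_1, f_2):
  remainder 1/6b^3 + 3/2b^2c + 1/4b^2 - 1/2bc^2 + 1/2 ≠ 0; add g_3 = 1/6b^3 + 3/2b^2c + 1/4b^2 - 1/2bc^2 + 1/2 to the basis.

The other S-polynomials (S(f_1,g_3), S(f_2,g_3)) all reduce to 0 modulo the current basis, so we have a Gröbner basis.
Inter-reduce: drop elements whose leading term is divisible by another's, tail-reduce, and make monic.

G = {a - 1/6b^2 - 3/2bc - 1/4b + 1/2c^2, b^3 + 9b^2c + 3/2b^2 - 3bc^2 + 3}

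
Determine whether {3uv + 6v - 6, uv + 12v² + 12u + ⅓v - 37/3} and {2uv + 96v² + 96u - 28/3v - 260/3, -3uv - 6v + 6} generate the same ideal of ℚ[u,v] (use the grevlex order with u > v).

Two ideals are equal iff their reduced Gröbner bases coincide (the reduced basis is unique for a fixed ordering).
Buchberger on the first generating set:
f_1 = 3uv + 6v - 6, LT = uv.
f_2 = uv + 12v² + 12u + ⅓v - 37/3, LT = uv.

S(f_1,f_2): lcm = uv. S = -12v² - 12u + 5/3v + 31/3.
  reduce S modulo (f_1, f_2):
  remainder -12v² - 12u + 5/3v + 31/3 ≠ 0; add g_3 = -12v² - 12u + 5/3v + 31/3 to the basis.

S(f_1,g_3): lcm = uv². S = -u² + 5/36uv + 2v² + 31/36u - 2v.
  reduce S modulo (f_1, f_2, g_3):
  remainder -u² - 41/36u - 2v + 2 ≠ 0; add g_4 = -u² - 41/36u - 2v + 2 to the basis.

The other S-polynomials (S(f_2,g_3), S(f_1,g_4), S(f_2,g_4), S(g_3,g_4)) all reduce to 0 modulo the current basis, so we have a Gröbner basis.
Inter-reduce: drop elements whose leading term is divisible by another's, tail-reduce, and make monic.
Reduced Gröbner basis: {u² + 41/36u + 2v - 2, uv + 2v - 2, v² + u - 5/36v - 31/36}.

Buchberger on the second generating set:
h_1 = 2uv + 96v² + 96u - 28/3v - 260/3, LT = uv.
h_2 = -3uv - 6v + 6, LT = uv.

S(h_1,h_2): lcm = uv. S = 48v² + 48u - 20/3v - 124/3.
  reduce S modulo (h_1, h_2):
  remainder 48v² + 48u - 20/3v - 124/3 ≠ 0; add k_3 = 48v² + 48u - 20/3v - 124/3 to the basis.

S(h_1,k_3): lcm = uv². S = 48v³ - u² + 1733/36uv - 14/3v² + 31/36u - 130/3v.
  reduce S modulo (h_1, h_2, k_3):
  remainder -u² - 41/36u - 2v + 2 ≠ 0; add k_4 = -u² - 41/36u - 2v + 2 to the basis.

The other S-polynomials (S(h_2,k_3), S(h_1,k_4), S(h_2,k_4), S(k_3,k_4)) all reduce to 0 modulo the current basis, so we have a Gröbner basis.
Inter-reduce: drop elements whose leading term is divisible by another's, tail-reduce, and make monic.
Reduced Gröbner basis: {u² + 41/36u + 2v - 2, uv + 2v - 2, v² + u - 5/36v - 31/36}.

Same reduced basis, so the two generating sets span the same ideal.

Yes, the ideals are equal.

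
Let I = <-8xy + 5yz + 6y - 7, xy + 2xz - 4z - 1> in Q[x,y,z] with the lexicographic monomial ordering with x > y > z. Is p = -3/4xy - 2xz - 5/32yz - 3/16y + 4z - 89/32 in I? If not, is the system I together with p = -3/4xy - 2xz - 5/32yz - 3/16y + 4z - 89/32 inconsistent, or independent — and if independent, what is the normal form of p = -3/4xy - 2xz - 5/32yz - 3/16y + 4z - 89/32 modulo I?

Adjoining -3/4xy - 2xz - 5/32yz - 3/16y + 4z - 89/32 makes the ideal the whole ring: the system is inconsistent.

First compute the reduced Gröbner basis of I by Buchberger's algorithm.
f_1 = -8xy + 5yz + 6y - 7, LT = xy.
f_2 = xy + 2xz - 4z - 1, LT = xy.

S(f_1,f_2): lcm = xy. S = -2xz - 5/8yz - 3/4y + 4z + 15/8.
  leading term xz: no divisor's leading term divides it; move -2xz to the remainder.
  leading term yz: no divisor's leading term divides it; move -5/8yz to the remainder.
  leading term y: no divisor's leading term divides it; move -3/4y to the remainder.
  leading term z: no divisor's leading term divides it; move 4z to the remainder.
  leading term 1: no divisor's leading term divides it; move 15/8 to the remainder.
  remainder -2xz - 5/8yz - 3/4y + 4z + 15/8 ≠ 0; add h_3 = -2xz - 5/8yz - 3/4y + 4z + 15/8 to the basis.

S(f_1,h_3): lcm = xyz. S = -5/16y^2z - 3/8y^2 - 5/8yz^2 + 5/4yz + 15/16y + 7/8z.
  leading term y^2z: no divisor's leading term divides it; move -5/16y^2z to the remainder.
  leading term y^2: no divisor's leading term divides it; move -3/8y^2 to the remainder.
  leading term yz^2: no divisor's leading term divides it; move -5/8yz^2 to the remainder.
  leading term yz: no divisor's leading term divides it; move 5/4yz to the remainder.
  leading term y: no divisor's leading term divides it; move 15/16y to the remainder.
  leading term z: no divisor's leading term divides it; move 7/8z to the remainder.
  remainder -5/16y^2z - 3/8y^2 - 5/8yz^2 + 5/4yz + 15/16y + 7/8z ≠ 0; add h_4 = -5/16y^2z - 3/8y^2 - 5/8yz^2 + 5/4yz + 15/16y + 7/8z to the basis.

The other S-polynomials (S(f_2,h_3), S(f_1,h_4), S(f_2,h_4), S(h_3,h_4)) all reduce to 0 modulo the current basis, so we have a Gröbner basis.
Inter-reduce: drop elements whose leading term is divisible by another's, tail-reduce, and make monic.
Reduced Gröbner basis: {xy - 5/8yz - 3/4y + 7/8, xz + 5/16yz + 3/8y - 2z - 15/16, y^2z + 6/5y^2 + 2yz^2 - 4yz - 3y - 14/5z}.
Label its elements g_1 = xy - 5/8yz - 3/4y + 7/8, g_2 = xz + 5/16yz + 3/8y - 2z - 15/16, g_3 = y^2z + 6/5y^2 + 2yz^2 - 4yz - 3y - 14/5z.

Reduce p = -3/4xy - 2xz - 5/32yz - 3/16y + 4z - 89/32 modulo G:
  leading term xy: subtract (-3/4)·g_1 from -3/4xy - 2xz - 5/32yz - 3/16y + 4z - 89/32 → -2xz - 5/8yz - 3/4y + 4z - 17/8
  leading term xz: subtract (-2)·g_2 from -2xz - 5/8yz - 3/4y + 4z - 17/8 → -4
  leading term 1: no divisor's leading term divides it; move -4 to the remainder.
  normal form = -4.
The normal form is nonzero, so p ∉ I. Since p minus its normal form lies in I, I + (p) = I + (r) where r = -4; decide whether this ideal is the whole ring.
Here r = -4 is a nonzero constant, hence a unit: 1 ∈ I + (p), the Gröbner basis of I + (p) is {1}, and the enlarged system has no common solution — adjoining p is inconsistent.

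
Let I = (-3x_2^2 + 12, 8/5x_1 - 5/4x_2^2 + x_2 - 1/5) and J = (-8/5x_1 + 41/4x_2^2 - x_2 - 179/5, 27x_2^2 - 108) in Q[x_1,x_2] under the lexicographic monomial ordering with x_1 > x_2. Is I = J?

Yes, the ideals are equal.

Equality of ideals is decidable: compute both reduced Gröbner bases (unique for the ordering) and check whether they agree.
Buchberger on the first generating set:
f_1 = -3x_2^2 + 12, LT = x_2^2.
f_2 = 8/5x_1 - 5/4x_2^2 + x_2 - 1/5, LT = x_1.

The S-polynomials (S(f_1,f_2)) all reduce to 0 modulo the current basis, so we have a Gröbner basis.
Inter-reduce: drop elements whose leading term is divisible by another's, tail-reduce, and make monic.
Reduced Gröbner basis: {x_1 + 5/8x_2 - 13/4, x_2^2 - 4}.

Buchberger on the second generating set:
h_1 = -8/5x_1 + 41/4x_2^2 - x_2 - 179/5, LT = x_1.
h_2 = 27x_2^2 - 108, LT = x_2^2.

The S-polynomials (S(h_1,h_2)) all reduce to 0 modulo the current basis, so we have a Gröbner basis.
Inter-reduce: drop elements whose leading term is divisible by another's, tail-reduce, and make monic.
Reduced Gröbner basis: {x_1 + 5/8x_2 - 13/4, x_2^2 - 4}.

The two bases agree; hence the ideals are identical.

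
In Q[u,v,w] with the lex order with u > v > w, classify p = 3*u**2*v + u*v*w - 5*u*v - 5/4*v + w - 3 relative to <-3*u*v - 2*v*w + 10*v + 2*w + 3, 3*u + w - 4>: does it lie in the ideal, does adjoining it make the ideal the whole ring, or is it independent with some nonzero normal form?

First compute the reduced Gröbner basis of I by Buchberger's algorithm.
f_1 = -3*u*v - 2*v*w + 10*v + 2*w + 3, LT = u*v.
f_2 = 3*u + w - 4, LT = u.

S(f_1,f_2): lcm = u*v. S = 1/3*v*w - 2*v - 2/3*w - 1.
  leading term v*w: no divisor's leading term divides it; move 1/3*v*w to the remainder.
  leading term v: no divisor's leading term divides it; move -2*v to the remainder.
  leading term w: no divisor's leading term divides it; move -2/3*w to the remainder.
  leading term 1: no divisor's leading term divides it; move -1 to the remainder.
  remainder 1/3*v*w - 2*v - 2/3*w - 1 ≠ 0; add h_3 = 1/3*v*w - 2*v - 2/3*w - 1 to the basis.

S(f_1,h_3): lcm = u*v*w. S = 6*u*v + 2*u*w + 3*u + 2/3*v*w**2 - 10/3*v*w - 2/3*w**2 - w.
  leading term u*v: subtract (-2)·f_1 from 6*u*v + 2*u*w + 3*u + 2/3*v*w**2 - 10/3*v*w - 2/3*w**2 - w → 2*u*w + 3*u + 2/3*v*w**2 - 22/3*v*w + 20*v - 2/3*w**2 + 3*w + 6
  leading term u*w: subtract (2/3*w)·f_2 from 2*u*w + 3*u + 2/3*v*w**2 - 22/3*v*w + 20*v - 2/3*w**2 + 3*w + 6 → 3*u + 2/3*v*w**2 - 22/3*v*w + 20*v - 4/3*w**2 + 17/3*w + 6
  leading term u: subtract (1)·f_2 from 3*u + 2/3*v*w**2 - 22/3*v*w + 20*v - 4/3*w**2 + 17/3*w + 6 → 2/3*v*w**2 - 22/3*v*w + 20*v - 4/3*w**2 + 14/3*w + 10
  leading term v*w**2: subtract (2*w)·h_3 from 2/3*v*w**2 - 22/3*v*w + 20*v - 4/3*w**2 + 14/3*w + 10 → -10/3*v*w + 20*v + 20/3*w + 10
  leading term v*w: subtract (-10)·h_3 from -10/3*v*w + 20*v + 20/3*w + 10 → 0
  remainder 0.

S(f_2,h_3): leading monomials are coprime, so the S-polynomial reduces to 0 (Buchberger's first criterion).
Every S-polynomial of the final basis reduces to 0, so we have a Gröbner basis.
Inter-reduce: drop elements whose leading term is divisible by another's, tail-reduce, and make monic.
Reduced Gröbner basis: {u + 1/3*w - 4/3, v*w - 6*v - 2*w - 3}.
Label its elements g_1 = u + 1/3*w - 4/3, g_2 = v*w - 6*v - 2*w - 3.

Reduce p = 3*u**2*v + u*v*w - 5*u*v - 5/4*v + w - 3 modulo G:
  leading term u**2*v: subtract (3*u*v)·g_1 from 3*u**2*v + u*v*w - 5*u*v - 5/4*v + w - 3 → -u*v - 5/4*v + w - 3
  leading term u*v: subtract (-v)·g_1 from -u*v - 5/4*v + w - 3 → 1/3*v*w - 31/12*v + w - 3
  leading term v*w: subtract (1/3)·g_2 from 1/3*v*w - 31/12*v + w - 3 → -7/12*v + 5/3*w - 2
  leading term v: no divisor's leading term divides it; move -7/12*v to the remainder.
  leading term w: no divisor's leading term divides it; move 5/3*w to the remainder.
  leading term 1: no divisor's leading term divides it; move -2 to the remainder.
  normal form = -7/12*v + 5/3*w - 2.
The normal form is nonzero, so p ∉ I. Since p minus its normal form lies in I, I + (p) = I + (r) where r = -7/12*v + 5/3*w - 2; decide whether this ideal is the whole ring.
Run Buchberger on G together with r (pairs among the g_i already reduce to 0 since G is a Gröbner basis):
g_1 = u + 1/3*w - 4/3, LT = u.
g_2 = v*w - 6*v - 2*w - 3, LT = v*w.
r = -7/12*v + 5/3*w - 2, LT = v.

S(g_1,g_2): leading monomials are coprime, so the S-polynomial reduces to 0 (Buchberger's first criterion).
S(g_1,r): leading monomials are coprime, so the S-polynomial reduces to 0 (Buchberger's first criterion).
S(g_2,r): lcm = v*w. S = -6*v + 20/7*w**2 - 38/7*w - 3.
  leading term v: subtract (72/7)·r from -6*v + 20/7*w**2 - 38/7*w - 3 → 20/7*w**2 - 158/7*w + 123/7
  leading term w**2: no divisor's leading term divides it; move 20/7*w**2 to the remainder.
  leading term w: no divisor's leading term divides it; move -158/7*w to the remainder.
  leading term 1: no divisor's leading term divides it; move 123/7 to the remainder.
  remainder 20/7*w**2 - 158/7*w + 123/7 ≠ 0; add m_4 = 20/7*w**2 - 158/7*w + 123/7 to the basis.

S(g_1,m_4): leading monomials are coprime, so the S-polynomial reduces to 0 (Buchberger's first criterion).
S(g_2,m_4): lcm = v*w**2. S = 19/10*v*w - 123/20*v - 2*w**2 - 3*w.
  leading term v*w: subtract (19/10)·g_2 from 19/10*v*w - 123/20*v - 2*w**2 - 3*w → 21/4*v - 2*w**2 + 4/5*w + 57/10
  leading term v: subtract (-9)·r from 21/4*v - 2*w**2 + 4/5*w + 57/10 → -2*w**2 + 79/5*w - 123/10
  leading term w**2: subtract (-7/10)·m_4 from -2*w**2 + 79/5*w - 123/10 → 0
  remainder 0.

S(r,m_4): leading monomials are coprime, so the S-polynomial reduces to 0 (Buchberger's first criterion).
Every S-polynomial of the final basis reduces to 0, so we have a Gröbner basis.
Inter-reduce: drop elements whose leading term is divisible by another's, tail-reduce, and make monic.
Reduced Gröbner basis: {u + 1/3*w - 4/3, v - 20/7*w + 24/7, w**2 - 79/10*w + 123/20}.
The reduced Gröbner basis of I + (p) is {u + 1/3*w - 4/3, v - 20/7*w + 24/7, w**2 - 79/10*w + 123/20} ≠ {1}, a proper ideal, so the enlarged system stays consistent: p is independent of I, with normal form -7/12*v + 5/3*w - 2.

3*u**2*v + u*v*w - 5*u*v - 5/4*v + w - 3 is independent of I; its normal form modulo I is -7/12*v + 5/3*w - 2.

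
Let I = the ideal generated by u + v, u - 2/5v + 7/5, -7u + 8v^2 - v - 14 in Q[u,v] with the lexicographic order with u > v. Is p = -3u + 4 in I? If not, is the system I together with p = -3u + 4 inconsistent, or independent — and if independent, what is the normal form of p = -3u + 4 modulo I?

Adjoining -3u + 4 makes the ideal the whole ring: the system is inconsistent.

First compute the reduced Gröbner basis of I by Buchberger's algorithm.
f_1 = u + v, LT = u.
f_2 = u - 2/5v + 7/5, LT = u.
f_3 = -7u + 8v^2 - v - 14, LT = u.

S(f_1,f_2): lcm = u. S = 7/5v - 7/5.
  reduce S modulo (f_1, f_2, f_3):
  remainder 7/5v - 7/5 ≠ 0; add h_4 = 7/5v - 7/5 to the basis.

The other S-polynomials (S(f_1,f_3), S(f_2,f_3), S(f_1,h_4), S(f_2,h_4), S(f_3,h_4)) all reduce to 0 modulo the current basis, so we have a Gröbner basis.
Inter-reduce: drop elements whose leading term is divisible by another's, tail-reduce, and make monic.
Reduced Gröbner basis: {u + 1, v - 1}.
Label its elements g_1 = u + 1, g_2 = v - 1.

Reduce p = -3u + 4 modulo G:
  leading term u: subtract (-3)·g_1 from -3u + 4 → 7
  leading term 1: no divisor's leading term divides it; move 7 to the remainder.
  normal form = 7.
The normal form is nonzero, so p ∉ I. Since p minus its normal form lies in I, I + (p) = I + (r) where r = 7; decide whether this ideal is the whole ring.
Here r = 7 is a nonzero constant, hence a unit: 1 ∈ I + (p), the Gröbner basis of I + (p) is {1}, and the enlarged system has no common solution — adjoining p is inconsistent.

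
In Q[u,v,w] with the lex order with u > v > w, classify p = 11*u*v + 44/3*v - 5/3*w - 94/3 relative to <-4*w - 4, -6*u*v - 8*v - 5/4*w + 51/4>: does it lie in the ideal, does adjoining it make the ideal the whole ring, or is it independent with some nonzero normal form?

Adjoining 11*u*v + 44/3*v - 5/3*w - 94/3 makes the ideal the whole ring: the system is inconsistent.

First compute the reduced Gröbner basis of I by Buchberger's algorithm.
f_1 = -4*w - 4, LT = w.
f_2 = -6*u*v - 8*v - 5/4*w + 51/4, LT = u*v.

The S-polynomials (S(f_1,f_2)) all reduce to 0 modulo the current basis, so we have a Gröbner basis.
Inter-reduce: drop elements whose leading term is divisible by another's, tail-reduce, and make monic.
Reduced Gröbner basis: {u*v + 4/3*v - 7/3, w + 1}.
Label its elements g_1 = u*v + 4/3*v - 7/3, g_2 = w + 1.

Reduce p = 11*u*v + 44/3*v - 5/3*w - 94/3 modulo G:
  leading term u*v: subtract (11)·g_1 from 11*u*v + 44/3*v - 5/3*w - 94/3 → -5/3*w - 17/3
  leading term w: subtract (-5/3)·g_2 from -5/3*w - 17/3 → -4
  leading term 1: no divisor's leading term divides it; move -4 to the remainder.
  normal form = -4.
The normal form is nonzero, so p ∉ I. Since p minus its normal form lies in I, I + (p) = I + (r) where r = -4; decide whether this ideal is the whole ring.
Here r = -4 is a nonzero constant, hence a unit: 1 ∈ I + (p), the Gröbner basis of I + (p) is {1}, and the enlarged system has no common solution — adjoining p is inconsistent.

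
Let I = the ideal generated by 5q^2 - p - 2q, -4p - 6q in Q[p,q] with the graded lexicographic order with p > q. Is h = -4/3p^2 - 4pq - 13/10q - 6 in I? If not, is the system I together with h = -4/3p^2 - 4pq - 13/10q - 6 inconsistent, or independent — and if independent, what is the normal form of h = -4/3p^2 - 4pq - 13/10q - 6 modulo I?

First compute the reduced Gröbner basis of I by Buchberger's algorithm.
f_1 = 5q^2 - p - 2q, LT = q^2.
f_2 = -4p - 6q, LT = p.

The S-polynomials (S(f_1,f_2)) all reduce to 0 modulo the current basis, so we have a Gröbner basis.
Inter-reduce: drop elements whose leading term is divisible by another's, tail-reduce, and make monic.
Reduced Gröbner basis: {q^2 - 1/10q, p + 3/2q}.
Label its elements g_1 = q^2 - 1/10q, g_2 = p + 3/2q.

Reduce h = -4/3p^2 - 4pq - 13/10q - 6 modulo G:
  leading term p^2: subtract (-4/3p)·g_2 from -4/3p^2 - 4pq - 13/10q - 6 → -2pq - 13/10q - 6
  leading term pq: subtract (-2q)·g_2 from -2pq - 13/10q - 6 → 3q^2 - 13/10q - 6
  leading term q^2: subtract (3)·g_1 from 3q^2 - 13/10q - 6 → -q - 6
  leading term q: no divisor's leading term divides it; move -q to the remainder.
  leading term 1: no divisor's leading term divides it; move -6 to the remainder.
  normal form = -q - 6.
The normal form is nonzero, so h ∉ I. Since h minus its normal form lies in I, I + (h) = I + (r) where r = -q - 6; decide whether this ideal is the whole ring.
Run Buchberger on G together with r (pairs among the g_i already reduce to 0 since G is a Gröbner basis):
g_1 = q^2 - 1/10q, LT = q^2.
g_2 = p + 3/2q, LT = p.
r = -q - 6, LT = q.

S(g_1,r): lcm = q^2. S = -61/10q.
  reduce S modulo (g_1, g_2, r):
  remainder 183/5 ≠ 0; add m_4 = 183/5 to the basis.

The other S-polynomials (S(g_1,g_2), S(g_2,r), S(g_1,m_4), S(g_2,m_4), S(r,m_4)) all reduce to 0 modulo the current basis, so we have a Gröbner basis.
Inter-reduce: drop elements whose leading term is divisible by another's, tail-reduce, and make monic.
Reduced Gröbner basis: {1}.
The reduced Gröbner basis of I + (h) is {1}: the ideal is the whole ring, so the enlarged system has no common solution — adjoining h is inconsistent.

Adjoining -4/3p^2 - 4pq - 13/10q - 6 makes the ideal the whole ring: the system is inconsistent.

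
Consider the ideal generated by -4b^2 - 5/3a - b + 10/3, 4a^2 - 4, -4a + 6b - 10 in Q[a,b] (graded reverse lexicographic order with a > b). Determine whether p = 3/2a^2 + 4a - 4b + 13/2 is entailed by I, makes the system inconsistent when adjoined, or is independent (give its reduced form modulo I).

3/2a^2 + 4a - 4b + 13/2 lies in I (it reduces to 0).

First compute the reduced Gröbner basis of I by Buchberger's algorithm.
f_1 = -4b^2 - 5/3a - b + 10/3, LT = b^2.
f_2 = 4a^2 - 4, LT = a^2.
f_3 = -4a + 6b - 10, LT = a.

S(f_2,f_3): lcm = a^2. S = 3/2ab - 5/2a - 1.
  leading term ab: subtract (-3/8b)·f_3 from 3/2ab - 5/2a - 1 → 9/4b^2 - 5/2a - 15/4b - 1
  leading term b^2: subtract (-9/16)·f_1 from 9/4b^2 - 5/2a - 15/4b - 1 → -55/16a - 69/16b + 7/8
  leading term a: subtract (55/64)·f_3 from -55/16a - 69/16b + 7/8 → -303/32b + 303/32
  leading term b: no divisor's leading term divides it; move -303/32b to the remainder.
  leading term 1: no divisor's leading term divides it; move 303/32 to the remainder.
  remainder -303/32b + 303/32 ≠ 0; add h_4 = -303/32b + 303/32 to the basis.

The other S-polynomials (S(f_1,f_2), S(f_1,f_3), S(f_1,h_4), S(f_2,h_4), S(f_3,h_4)) all reduce to 0 modulo the current basis, so we have a Gröbner basis.
Inter-reduce: drop elements whose leading term is divisible by another's, tail-reduce, and make monic.
Reduced Gröbner basis: {a + 1, b - 1}.
Label its elements g_1 = a + 1, g_2 = b - 1.

Reduce p = 3/2a^2 + 4a - 4b + 13/2 modulo G:
  leading term a^2: subtract (3/2a)·g_1 from 3/2a^2 + 4a - 4b + 13/2 → 5/2a - 4b + 13/2
  leading term a: subtract (5/2)·g_1 from 5/2a - 4b + 13/2 → -4b + 4
  leading term b: subtract (-4)·g_2 from -4b + 4 → 0
  normal form = 0.
Since the normal form is 0, p ∈ I.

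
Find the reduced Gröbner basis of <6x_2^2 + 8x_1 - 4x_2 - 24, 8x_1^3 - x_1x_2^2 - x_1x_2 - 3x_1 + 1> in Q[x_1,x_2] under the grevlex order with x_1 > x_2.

G = {x_1^3 + 1/6x_1^2 - 5/24x_1x_2 - 7/8x_1 + 1/8, x_2^2 + 4/3x_1 - 2/3x_2 - 4}

f_1 = 6x_2^2 + 8x_1 - 4x_2 - 24, LT = x_2^2.
f_2 = 8x_1^3 - x_1x_2^2 - x_1x_2 - 3x_1 + 1, LT = x_1^3.

The S-polynomials (S(f_1,f_2)) all reduce to 0 modulo the current basis, so we have a Gröbner basis.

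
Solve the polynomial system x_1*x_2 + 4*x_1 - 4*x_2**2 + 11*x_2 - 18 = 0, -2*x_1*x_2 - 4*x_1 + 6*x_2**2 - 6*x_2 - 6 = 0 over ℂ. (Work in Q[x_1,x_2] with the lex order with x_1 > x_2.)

{(3, 3), (83/4 - sqrt(145)/4, 9/2 - sqrt(145)/2), (sqrt(145)/4 + 83/4, 9/2 + sqrt(145)/2)}

Compute a lex Gröbner basis by Buchberger's algorithm.
f_1 = x_1*x_2 + 4*x_1 - 4*x_2**2 + 11*x_2 - 18, LT = x_1*x_2.
f_2 = -2*x_1*x_2 - 4*x_1 + 6*x_2**2 - 6*x_2 - 6, LT = x_1*x_2.

S(f_1,f_2): lcm = x_1*x_2. S = 2*x_1 - x_2**2 + 8*x_2 - 21.
  leading term x_1: no divisor's leading term divides it; move 2*x_1 to the remainder.
  leading term x_2**2: no divisor's leading term divides it; move -x_2**2 to the remainder.
  leading term x_2: no divisor's leading term divides it; move 8*x_2 to the remainder.
  leading term 1: no divisor's leading term divides it; move -21 to the remainder.
  remainder 2*x_1 - x_2**2 + 8*x_2 - 21 ≠ 0; add h_3 = 2*x_1 - x_2**2 + 8*x_2 - 21 to the basis.

S(f_1,h_3): lcm = x_1*x_2. S = 4*x_1 + 1/2*x_2**3 - 8*x_2**2 + 43/2*x_2 - 18.
  leading term x_1: subtract (2)·h_3 from 4*x_1 + 1/2*x_2**3 - 8*x_2**2 + 43/2*x_2 - 18 → 1/2*x_2**3 - 6*x_2**2 + 11/2*x_2 + 24
  leading term x_2**3: no divisor's leading term divides it; move 1/2*x_2**3 to the remainder.
  leading term x_2**2: no divisor's leading term divides it; move -6*x_2**2 to the remainder.
  leading term x_2: no divisor's leading term divides it; move 11/2*x_2 to the remainder.
  leading term 1: no divisor's leading term divides it; move 24 to the remainder.
  remainder 1/2*x_2**3 - 6*x_2**2 + 11/2*x_2 + 24 ≠ 0; add h_4 = 1/2*x_2**3 - 6*x_2**2 + 11/2*x_2 + 24 to the basis.

The other S-polynomials (S(f_2,h_3), S(f_1,h_4), S(f_2,h_4), S(h_3,h_4)) all reduce to 0 modulo the current basis, so we have a Gröbner basis.
Inter-reduce: drop elements whose leading term is divisible by another's, tail-reduce, and make monic.
Reduced Gröbner basis: {x_1 - 1/2*x_2**2 + 4*x_2 - 21/2, x_2**3 - 12*x_2**2 + 11*x_2 + 48}.

Elimination: the polynomial x_2**3 - 12*x_2**2 + 11*x_2 + 48 lies in the elimination ideal for x_2, so x_2 ∈ {3, 9/2 - sqrt(145)/2, 9/2 + sqrt(145)/2}. For each such x_2, the remaining basis elements (now univariate) give the rest of the solution.
  x_2 = 3: the earlier basis element becomes x_1 - 3 = 0, giving x_1 = 3 — point (3, 3).
  x_2 = 9/2 - sqrt(145)/2: the earlier basis element becomes x_1 - 83/4 + sqrt(145)/4 = 0, giving x_1 = 83/4 - sqrt(145)/4 — point (83/4 - sqrt(145)/4, 9/2 - sqrt(145)/2).
  x_2 = 9/2 + sqrt(145)/2: the earlier basis element becomes x_1 - 83/4 - sqrt(145)/4 = 0, giving x_1 = sqrt(145)/4 + 83/4 — point (sqrt(145)/4 + 83/4, 9/2 + sqrt(145)/2).
Check: every point annihilates each of the original generators.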